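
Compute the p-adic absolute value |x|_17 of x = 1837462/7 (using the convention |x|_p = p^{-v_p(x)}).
|1837462/7|_17 = 1/83521

Step 1 — compute v_17(x) by factoring powers of 17 out of the numerator and denominator: v_17(1837462/7) = 4. Step 2 — apply |x|_p = p^{-v_p(x)} = 17^{-4} = 1/83521.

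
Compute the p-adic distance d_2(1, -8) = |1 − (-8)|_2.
d_2(1, -8) = 1

Step 1 — x − y = 1 − (-8) = 9. Step 2 — v_2(9) = 0 (factor: 9 = (2^0 · 9); the sign does not affect v_p). Step 3 — |x − y|_2 = 2^{0} = 1.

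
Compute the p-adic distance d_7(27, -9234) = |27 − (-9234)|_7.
d_7(27, -9234) = 1/343

Step 1 — x − y = 27 − (-9234) = 9261. Step 2 — v_7(9261) = 3 (factor: 9261 = (7^3 · 27); the sign does not affect v_p). Step 3 — |x − y|_7 = 7^{-3} = 1/343.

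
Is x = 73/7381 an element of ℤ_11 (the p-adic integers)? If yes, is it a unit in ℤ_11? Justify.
x ∉ ℤ_11 (v_11(x) = -2 < 0)

ℤ_11 = {x ∈ ℚ_11 : v_11(x) ≥ 0} and ℤ_11^× = {x ∈ ℤ_11 : v_11(x) = 0}. Here v_11(73/7381) = v_11(num) − v_11(den) = -2; compare against these criteria.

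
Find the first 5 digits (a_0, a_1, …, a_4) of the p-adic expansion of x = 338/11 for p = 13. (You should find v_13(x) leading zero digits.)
(a_0, …, a_4) = (0, 0, 12, 5, 9)

v_13(338/11) = 2, so a_0 = ... = a_1 = 0. Factor out: x = 13^2 · u with u = 2/11 a unit in ℤ_13. Expand u iteratively via a_{v+i} = u_i mod 13, u_{i+1} = (u_i − a_{v+i})/13:
  u_0 = 2/11;  a_2 = 12;  u_1 = (u_0 − 12)/13 = -10/11
  u_1 = -10/11;  a_3 = 5;  u_2 = (u_1 − 5)/13 = -5/11
  u_2 = -5/11;  a_4 = 9;  u_3 = (u_2 − 9)/13 = -8/11
Digits: (0, 0, 12, 5, 9).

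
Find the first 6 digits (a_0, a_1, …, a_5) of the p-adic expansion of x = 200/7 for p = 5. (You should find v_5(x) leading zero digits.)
(a_0, …, a_5) = (0, 0, 4, 3, 0, 2)

v_5(200/7) = 2, so a_0 = ... = a_1 = 0. Factor out: x = 5^2 · u with u = 8/7 a unit in ℤ_5. Expand u iteratively via a_{v+i} = u_i mod 5, u_{i+1} = (u_i − a_{v+i})/5:
  u_0 = 8/7;  a_2 = 4;  u_1 = (u_0 − 4)/5 = -4/7
  u_1 = -4/7;  a_3 = 3;  u_2 = (u_1 − 3)/5 = -5/7
  u_2 = -5/7;  a_4 = 0;  u_3 = (u_2 − 0)/5 = -1/7
  u_3 = -1/7;  a_5 = 2;  u_4 = (u_3 − 2)/5 = -3/7
Digits: (0, 0, 4, 3, 0, 2).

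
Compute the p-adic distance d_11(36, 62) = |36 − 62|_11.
d_11(36, 62) = 1

Step 1 — x − y = 36 − 62 = -26. Step 2 — v_11(-26) = 0 (factor: -26 = −(11^0 · 26); the sign does not affect v_p). Step 3 — |x − y|_11 = 11^{0} = 1.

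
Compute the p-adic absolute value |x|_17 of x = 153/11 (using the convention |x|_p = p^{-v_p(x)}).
|153/11|_17 = 1/17

Step 1 — compute v_17(x) by factoring powers of 17 out of the numerator and denominator: v_17(153/11) = 1. Step 2 — apply |x|_p = p^{-v_p(x)} = 17^{-1} = 1/17.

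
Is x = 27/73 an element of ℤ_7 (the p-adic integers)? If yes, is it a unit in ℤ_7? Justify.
x ∈ ℤ_7^× (unit); v_7(x) = 0

ℤ_7 = {x ∈ ℚ_7 : v_7(x) ≥ 0} and ℤ_7^× = {x ∈ ℤ_7 : v_7(x) = 0}. Here v_7(27/73) = v_7(num) − v_7(den) = 0; compare against these criteria.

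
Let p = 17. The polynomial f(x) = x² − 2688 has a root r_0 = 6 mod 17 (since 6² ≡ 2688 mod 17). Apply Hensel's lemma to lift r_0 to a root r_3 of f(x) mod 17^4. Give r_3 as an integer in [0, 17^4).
r_3 = 8030 (mod 83521)

Hensel's recurrence: r_{i+1} = r_i − f(r_i)·(f′(r_i))^{-1} mod 17^{i+2}, with f′(x) = 2x. Iterate:
  r_0 = 6 (mod 17)
  r_1 = 227 (mod 289)
  r_2 = 3117 (mod 4913)
  r_3 = 8030 (mod 83521)
Final: r_3 = 8030, and one checks f(r_3) ≡ 0 mod 17^4.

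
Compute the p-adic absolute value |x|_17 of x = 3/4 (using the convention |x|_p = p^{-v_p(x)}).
|3/4|_17 = 1

Step 1 — compute v_17(x) by factoring powers of 17 out of the numerator and denominator: v_17(3/4) = 0. Step 2 — apply |x|_p = p^{-v_p(x)} = 17^{0} = 1.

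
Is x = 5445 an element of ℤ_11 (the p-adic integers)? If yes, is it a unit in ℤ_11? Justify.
x ∈ ℤ_11 but not a unit; v_11(x) = 2 > 0

ℤ_11 = {x ∈ ℚ_11 : v_11(x) ≥ 0} and ℤ_11^× = {x ∈ ℤ_11 : v_11(x) = 0}. Here v_11(5445) = v_11(num) − v_11(den) = 2; compare against these criteria.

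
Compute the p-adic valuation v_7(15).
v_7(15) = 0

v_7(n) is the largest exponent k such that 7^k divides n. Factor out: 15 = 7^0 · 15. (Sign doesn't affect v_p.) So v_7(15) = 0.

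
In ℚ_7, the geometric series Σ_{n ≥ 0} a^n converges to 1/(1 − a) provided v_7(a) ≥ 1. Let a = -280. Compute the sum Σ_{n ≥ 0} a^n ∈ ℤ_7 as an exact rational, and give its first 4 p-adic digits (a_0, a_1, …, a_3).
Σ a^n = 1/(1 − a) = 1/281;  first 4 digits = (1, 2, 5, 4)

v_7(a) = 1 ≥ 1, so the series converges in ℤ_7 to 1/(1 − a) = 1/(1 − (-280)) = 1/281. Expand this rational in ℤ_7: compute digits iteratively via d_i = x_i mod 7, x_{i+1} = (x_i − d_i)/7. The first 4 digits are (1, 2, 5, 4).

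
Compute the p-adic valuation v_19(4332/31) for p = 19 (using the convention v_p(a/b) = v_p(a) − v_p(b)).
v_19(4332/31) = 2

Factor powers of 19 from the numerator and denominator of the reduced fraction: 4332 = 19^2 · 12 and 31 = 19^0 · 31. Apply v_p(a/b) = v_p(a) − v_p(b): v_19(4332/31) = 2 − 0 = 2.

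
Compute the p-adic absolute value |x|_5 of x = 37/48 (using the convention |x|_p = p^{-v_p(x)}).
|37/48|_5 = 1

Step 1 — compute v_5(x) by factoring powers of 5 out of the numerator and denominator: v_5(37/48) = 0. Step 2 — apply |x|_p = p^{-v_p(x)} = 5^{0} = 1.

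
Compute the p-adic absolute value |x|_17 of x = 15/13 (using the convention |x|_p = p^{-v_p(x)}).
|15/13|_17 = 1

Step 1 — compute v_17(x) by factoring powers of 17 out of the numerator and denominator: v_17(15/13) = 0. Step 2 — apply |x|_p = p^{-v_p(x)} = 17^{0} = 1.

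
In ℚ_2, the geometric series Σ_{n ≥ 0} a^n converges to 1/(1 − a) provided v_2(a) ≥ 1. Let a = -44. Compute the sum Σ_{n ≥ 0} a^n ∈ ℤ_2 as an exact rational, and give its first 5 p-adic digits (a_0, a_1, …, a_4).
Σ a^n = 1/(1 − a) = 1/45;  first 5 digits = (1, 0, 1, 0, 0)

v_2(a) = 2 ≥ 1, so the series converges in ℤ_2 to 1/(1 − a) = 1/(1 − (-44)) = 1/45. Expand this rational in ℤ_2: compute digits iteratively via d_i = x_i mod 2, x_{i+1} = (x_i − d_i)/2. The first 5 digits are (1, 0, 1, 0, 0).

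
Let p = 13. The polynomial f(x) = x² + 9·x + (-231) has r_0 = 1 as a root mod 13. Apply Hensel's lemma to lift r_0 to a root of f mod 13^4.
r_3 = 5552 (mod 28561)

Hensel: r_{i+1} = r_i − f(r_i)·(f′(r_i))^{-1} mod 13^{i+2}, f′(x) = 2x + 9. Iterate:
  r_0 = 1 (mod 13)
  r_1 = 144 (mod 169)
  r_2 = 1158 (mod 2197)
  r_3 = 5552 (mod 28561)
Final: r = 5552 satisfies f(r) ≡ 0 mod 13^4.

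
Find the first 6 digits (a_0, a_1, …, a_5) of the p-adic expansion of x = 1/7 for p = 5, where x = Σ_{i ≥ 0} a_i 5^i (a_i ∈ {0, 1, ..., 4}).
(a_0, …, a_5) = (3, 3, 0, 2, 1, 4)

v_5(1/7) = 0 (numerator and denominator both coprime to 5), so x ∈ ℤ_5^×. Compute digits iteratively via a_i = x_i mod 5, x_{i+1} = (x_i − a_i)/5, with x_0 = x:
  x_0 = 1/7;  a_0 = 3;  x_1 = (x_0 − 3)/5 = -4/7
  x_1 = -4/7;  a_1 = 3;  x_2 = (x_1 − 3)/5 = -5/7
  x_2 = -5/7;  a_2 = 0;  x_3 = (x_2 − 0)/5 = -1/7
  x_3 = -1/7;  a_3 = 2;  x_4 = (x_3 − 2)/5 = -3/7
  x_4 = -3/7;  a_4 = 1;  x_5 = (x_4 − 1)/5 = -2/7
  x_5 = -2/7;  a_5 = 4;  x_6 = (x_5 − 4)/5 = -6/7
Digits: (3, 3, 0, 2, 1, 4).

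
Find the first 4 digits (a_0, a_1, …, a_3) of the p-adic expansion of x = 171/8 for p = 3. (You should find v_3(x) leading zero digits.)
(a_0, …, a_3) = (0, 0, 2, 2)

v_3(171/8) = 2, so a_0 = ... = a_1 = 0. Factor out: x = 3^2 · u with u = 19/8 a unit in ℤ_3. Expand u iteratively via a_{v+i} = u_i mod 3, u_{i+1} = (u_i − a_{v+i})/3:
  u_0 = 19/8;  a_2 = 2;  u_1 = (u_0 − 2)/3 = 1/8
  u_1 = 1/8;  a_3 = 2;  u_2 = (u_1 − 2)/3 = -5/8
Digits: (0, 0, 2, 2).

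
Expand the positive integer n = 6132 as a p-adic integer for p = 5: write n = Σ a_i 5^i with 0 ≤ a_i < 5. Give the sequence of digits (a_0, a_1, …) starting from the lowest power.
(a_0, a_1, …) = (2, 1, 0, 4, 4, 1)

Repeated division by 5 gives the digits low-to-high: 6132 = 2 + 1·5^1 + 4·5^3 + 4·5^4 + 1·5^5. Digit sequence: (2, 1, 0, 4, 4, 1).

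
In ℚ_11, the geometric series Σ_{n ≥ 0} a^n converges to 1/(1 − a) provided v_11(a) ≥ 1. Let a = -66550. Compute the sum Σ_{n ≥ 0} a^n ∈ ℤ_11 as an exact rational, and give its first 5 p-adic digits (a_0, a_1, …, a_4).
Σ a^n = 1/(1 − a) = 1/66551;  first 5 digits = (1, 0, 0, 5, 6)

v_11(a) = 3 ≥ 1, so the series converges in ℤ_11 to 1/(1 − a) = 1/(1 − (-66550)) = 1/66551. Expand this rational in ℤ_11: compute digits iteratively via d_i = x_i mod 11, x_{i+1} = (x_i − d_i)/11. The first 5 digits are (1, 0, 0, 5, 6).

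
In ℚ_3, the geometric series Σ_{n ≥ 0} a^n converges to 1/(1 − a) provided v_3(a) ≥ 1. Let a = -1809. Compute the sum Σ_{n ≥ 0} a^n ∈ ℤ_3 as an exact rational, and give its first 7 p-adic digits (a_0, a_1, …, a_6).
Σ a^n = 1/(1 − a) = 1/1810;  first 7 digits = (1, 0, 0, 2, 1, 1, 1)

v_3(a) = 3 ≥ 1, so the series converges in ℤ_3 to 1/(1 − a) = 1/(1 − (-1809)) = 1/1810. Expand this rational in ℤ_3: compute digits iteratively via d_i = x_i mod 3, x_{i+1} = (x_i − d_i)/3. The first 7 digits are (1, 0, 0, 2, 1, 1, 1).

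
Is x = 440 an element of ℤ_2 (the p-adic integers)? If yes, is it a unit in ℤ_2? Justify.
x ∈ ℤ_2 but not a unit; v_2(x) = 3 > 0

ℤ_2 = {x ∈ ℚ_2 : v_2(x) ≥ 0} and ℤ_2^× = {x ∈ ℤ_2 : v_2(x) = 0}. Here v_2(440) = v_2(num) − v_2(den) = 3; compare against these criteria.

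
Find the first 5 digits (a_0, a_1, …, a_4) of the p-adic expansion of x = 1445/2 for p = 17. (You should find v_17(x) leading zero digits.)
(a_0, …, a_4) = (0, 0, 11, 8, 8)

v_17(1445/2) = 2, so a_0 = ... = a_1 = 0. Factor out: x = 17^2 · u with u = 5/2 a unit in ℤ_17. Expand u iteratively via a_{v+i} = u_i mod 17, u_{i+1} = (u_i − a_{v+i})/17:
  u_0 = 5/2;  a_2 = 11;  u_1 = (u_0 − 11)/17 = -1/2
  u_1 = -1/2;  a_3 = 8;  u_2 = (u_1 − 8)/17 = -1/2
  u_2 = -1/2;  a_4 = 8;  u_3 = (u_2 − 8)/17 = -1/2
Digits: (0, 0, 11, 8, 8).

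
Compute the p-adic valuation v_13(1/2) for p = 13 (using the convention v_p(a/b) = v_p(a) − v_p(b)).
v_13(1/2) = 0

Factor powers of 13 from the numerator and denominator of the reduced fraction: 1 = 13^0 · 1 and 2 = 13^0 · 2. Apply v_p(a/b) = v_p(a) − v_p(b): v_13(1/2) = 0 − 0 = 0.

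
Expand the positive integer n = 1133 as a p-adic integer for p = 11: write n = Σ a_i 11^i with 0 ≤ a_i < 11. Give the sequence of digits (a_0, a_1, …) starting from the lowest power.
(a_0, a_1, …) = (0, 4, 9)

Repeated division by 11 gives the digits low-to-high: 1133 = 4·11^1 + 9·11^2. Digit sequence: (0, 4, 9).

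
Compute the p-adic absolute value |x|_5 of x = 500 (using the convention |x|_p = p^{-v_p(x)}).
|500|_5 = 1/125

Step 1 — compute v_5(x) by factoring powers of 5 out of the numerator and denominator: v_5(500) = 3. Step 2 — apply |x|_p = p^{-v_p(x)} = 5^{-3} = 1/125.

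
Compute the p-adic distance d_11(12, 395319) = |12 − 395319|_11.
d_11(12, 395319) = 1/14641

Step 1 — x − y = 12 − 395319 = -395307. Step 2 — v_11(-395307) = 4 (factor: -395307 = −(11^4 · 27); the sign does not affect v_p). Step 3 — |x − y|_11 = 11^{-4} = 1/14641.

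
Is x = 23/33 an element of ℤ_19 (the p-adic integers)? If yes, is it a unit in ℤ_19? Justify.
x ∈ ℤ_19^× (unit); v_19(x) = 0

ℤ_19 = {x ∈ ℚ_19 : v_19(x) ≥ 0} and ℤ_19^× = {x ∈ ℤ_19 : v_19(x) = 0}. Here v_19(23/33) = v_19(num) − v_19(den) = 0; compare against these criteria.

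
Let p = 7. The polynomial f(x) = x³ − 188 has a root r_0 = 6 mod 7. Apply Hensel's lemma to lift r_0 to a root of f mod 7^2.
r_1 = 13 (mod 49)

Hensel: r_{i+1} = r_i − f(r_i)/f′(r_i) mod 7^{i+2}, where f′(x) = 3x². Iterate:
  r_0 = 6 (mod 7)
  r_1 = 13 (mod 49)
Final: r = 13 with f(r) ≡ 0 mod 7^2.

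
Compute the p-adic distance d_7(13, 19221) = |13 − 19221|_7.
d_7(13, 19221) = 1/2401

Step 1 — x − y = 13 − 19221 = -19208. Step 2 — v_7(-19208) = 4 (factor: -19208 = −(7^4 · 8); the sign does not affect v_p). Step 3 — |x − y|_7 = 7^{-4} = 1/2401.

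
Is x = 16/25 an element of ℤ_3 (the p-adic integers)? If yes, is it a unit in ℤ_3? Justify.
x ∈ ℤ_3^× (unit); v_3(x) = 0

ℤ_3 = {x ∈ ℚ_3 : v_3(x) ≥ 0} and ℤ_3^× = {x ∈ ℤ_3 : v_3(x) = 0}. Here v_3(16/25) = v_3(num) − v_3(den) = 0; compare against these criteria.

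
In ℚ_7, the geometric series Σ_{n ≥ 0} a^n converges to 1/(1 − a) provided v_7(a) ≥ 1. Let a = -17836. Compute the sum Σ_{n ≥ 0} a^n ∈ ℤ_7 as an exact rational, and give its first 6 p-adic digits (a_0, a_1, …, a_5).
Σ a^n = 1/(1 − a) = 1/17837;  first 6 digits = (1, 0, 0, 4, 6, 5)

v_7(a) = 3 ≥ 1, so the series converges in ℤ_7 to 1/(1 − a) = 1/(1 − (-17836)) = 1/17837. Expand this rational in ℤ_7: compute digits iteratively via d_i = x_i mod 7, x_{i+1} = (x_i − d_i)/7. The first 6 digits are (1, 0, 0, 4, 6, 5).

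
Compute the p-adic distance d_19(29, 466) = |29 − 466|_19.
d_19(29, 466) = 1/19

Step 1 — x − y = 29 − 466 = -437. Step 2 — v_19(-437) = 1 (factor: -437 = −(19^1 · 23); the sign does not affect v_p). Step 3 — |x − y|_19 = 19^{-1} = 1/19.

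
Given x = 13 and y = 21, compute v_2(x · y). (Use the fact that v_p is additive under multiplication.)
v_2(273) = 0

v_p(x) = 0 (factor: 13 = 2^0 · 13); v_p(y) = 0 (factor: 21 = 2^0 · 21). Additivity: v_p(xy) = v_p(x) + v_p(y) = 0 + 0 = 0. (Direct check: xy = 273 = 2^0 · (273).)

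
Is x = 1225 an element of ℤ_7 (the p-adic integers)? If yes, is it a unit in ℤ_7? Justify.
x ∈ ℤ_7 but not a unit; v_7(x) = 2 > 0

ℤ_7 = {x ∈ ℚ_7 : v_7(x) ≥ 0} and ℤ_7^× = {x ∈ ℤ_7 : v_7(x) = 0}. Here v_7(1225) = v_7(num) − v_7(den) = 2; compare against these criteria.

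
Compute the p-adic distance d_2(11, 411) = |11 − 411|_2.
d_2(11, 411) = 1/16

Step 1 — x − y = 11 − 411 = -400. Step 2 — v_2(-400) = 4 (factor: -400 = −(2^4 · 25); the sign does not affect v_p). Step 3 — |x − y|_2 = 2^{-4} = 1/16.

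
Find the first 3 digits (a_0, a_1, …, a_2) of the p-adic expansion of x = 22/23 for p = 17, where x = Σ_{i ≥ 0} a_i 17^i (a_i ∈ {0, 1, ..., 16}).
(a_0, …, a_2) = (15, 11, 3)

v_17(22/23) = 0 (numerator and denominator both coprime to 17), so x ∈ ℤ_17^×. Compute digits iteratively via a_i = x_i mod 17, x_{i+1} = (x_i − a_i)/17, with x_0 = x:
  x_0 = 22/23;  a_0 = 15;  x_1 = (x_0 − 15)/17 = -19/23
  x_1 = -19/23;  a_1 = 11;  x_2 = (x_1 − 11)/17 = -16/23
  x_2 = -16/23;  a_2 = 3;  x_3 = (x_2 − 3)/17 = -5/23
Digits: (15, 11, 3).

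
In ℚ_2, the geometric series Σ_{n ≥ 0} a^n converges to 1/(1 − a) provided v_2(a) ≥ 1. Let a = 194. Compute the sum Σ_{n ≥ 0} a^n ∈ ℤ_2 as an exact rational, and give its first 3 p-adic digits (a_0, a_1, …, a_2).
Σ a^n = 1/(1 − a) = -1/193;  first 3 digits = (1, 1, 1)

v_2(a) = 1 ≥ 1, so the series converges in ℤ_2 to 1/(1 − a) = 1/(1 − 194) = -1/193. Expand this rational in ℤ_2: compute digits iteratively via d_i = x_i mod 2, x_{i+1} = (x_i − d_i)/2. The first 3 digits are (1, 1, 1).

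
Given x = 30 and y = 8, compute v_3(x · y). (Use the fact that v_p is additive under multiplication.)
v_3(240) = 1

v_p(x) = 1 (factor: 30 = 3^1 · 10); v_p(y) = 0 (factor: 8 = 3^0 · 8). Additivity: v_p(xy) = v_p(x) + v_p(y) = 1 + 0 = 1. (Direct check: xy = 240 = 3^1 · (80).)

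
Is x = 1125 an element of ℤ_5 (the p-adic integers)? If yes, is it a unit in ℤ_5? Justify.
x ∈ ℤ_5 but not a unit; v_5(x) = 3 > 0

ℤ_5 = {x ∈ ℚ_5 : v_5(x) ≥ 0} and ℤ_5^× = {x ∈ ℤ_5 : v_5(x) = 0}. Here v_5(1125) = v_5(num) − v_5(den) = 3; compare against these criteria.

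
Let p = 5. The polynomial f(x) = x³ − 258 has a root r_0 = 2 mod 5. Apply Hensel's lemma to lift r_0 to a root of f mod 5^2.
r_1 = 2 (mod 25)

Hensel: r_{i+1} = r_i − f(r_i)/f′(r_i) mod 5^{i+2}, where f′(x) = 3x². Iterate:
  r_0 = 2 (mod 5)
  r_1 = 2 (mod 25)
Final: r = 2 with f(r) ≡ 0 mod 5^2.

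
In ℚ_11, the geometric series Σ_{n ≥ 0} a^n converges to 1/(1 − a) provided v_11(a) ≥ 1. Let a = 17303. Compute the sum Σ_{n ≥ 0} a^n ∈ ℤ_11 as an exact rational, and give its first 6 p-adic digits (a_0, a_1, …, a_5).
Σ a^n = 1/(1 − a) = -1/17302;  first 6 digits = (1, 0, 0, 2, 1, 0)

v_11(a) = 3 ≥ 1, so the series converges in ℤ_11 to 1/(1 − a) = 1/(1 − 17303) = -1/17302. Expand this rational in ℤ_11: compute digits iteratively via d_i = x_i mod 11, x_{i+1} = (x_i − d_i)/11. The first 6 digits are (1, 0, 0, 2, 1, 0).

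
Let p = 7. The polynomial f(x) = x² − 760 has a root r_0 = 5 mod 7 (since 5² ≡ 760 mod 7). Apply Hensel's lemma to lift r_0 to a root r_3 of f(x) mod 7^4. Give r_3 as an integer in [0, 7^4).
r_3 = 1279 (mod 2401)

Hensel's recurrence: r_{i+1} = r_i − f(r_i)·(f′(r_i))^{-1} mod 7^{i+2}, with f′(x) = 2x. Iterate:
  r_0 = 5 (mod 7)
  r_1 = 5 (mod 49)
  r_2 = 250 (mod 343)
  r_3 = 1279 (mod 2401)
Final: r_3 = 1279, and one checks f(r_3) ≡ 0 mod 7^4.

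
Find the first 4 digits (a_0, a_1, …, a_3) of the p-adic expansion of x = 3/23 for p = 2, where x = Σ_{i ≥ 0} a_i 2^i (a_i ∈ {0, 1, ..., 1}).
(a_0, …, a_3) = (1, 0, 1, 0)

v_2(3/23) = 0 (numerator and denominator both coprime to 2), so x ∈ ℤ_2^×. Compute digits iteratively via a_i = x_i mod 2, x_{i+1} = (x_i − a_i)/2, with x_0 = x:
  x_0 = 3/23;  a_0 = 1;  x_1 = (x_0 − 1)/2 = -10/23
  x_1 = -10/23;  a_1 = 0;  x_2 = (x_1 − 0)/2 = -5/23
  x_2 = -5/23;  a_2 = 1;  x_3 = (x_2 − 1)/2 = -14/23
  x_3 = -14/23;  a_3 = 0;  x_4 = (x_3 − 0)/2 = -7/23
Digits: (1, 0, 1, 0).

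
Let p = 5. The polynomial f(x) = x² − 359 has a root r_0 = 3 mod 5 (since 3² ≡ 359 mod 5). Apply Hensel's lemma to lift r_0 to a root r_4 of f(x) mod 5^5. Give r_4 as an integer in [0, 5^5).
r_4 = 478 (mod 3125)

Hensel's recurrence: r_{i+1} = r_i − f(r_i)·(f′(r_i))^{-1} mod 5^{i+2}, with f′(x) = 2x. Iterate:
  r_0 = 3 (mod 5)
  r_1 = 3 (mod 25)
  r_2 = 103 (mod 125)
  r_3 = 478 (mod 625)
  r_4 = 478 (mod 3125)
Final: r_4 = 478, and one checks f(r_4) ≡ 0 mod 5^5.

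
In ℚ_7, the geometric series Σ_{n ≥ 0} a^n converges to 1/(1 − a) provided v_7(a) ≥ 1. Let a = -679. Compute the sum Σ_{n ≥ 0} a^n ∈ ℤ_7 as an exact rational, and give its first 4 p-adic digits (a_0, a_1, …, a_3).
Σ a^n = 1/(1 − a) = 1/680;  first 4 digits = (1, 1, 1, 6)

v_7(a) = 1 ≥ 1, so the series converges in ℤ_7 to 1/(1 − a) = 1/(1 − (-679)) = 1/680. Expand this rational in ℤ_7: compute digits iteratively via d_i = x_i mod 7, x_{i+1} = (x_i − d_i)/7. The first 4 digits are (1, 1, 1, 6).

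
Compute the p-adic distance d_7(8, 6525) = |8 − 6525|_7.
d_7(8, 6525) = 1/343

Step 1 — x − y = 8 − 6525 = -6517. Step 2 — v_7(-6517) = 3 (factor: -6517 = −(7^3 · 19); the sign does not affect v_p). Step 3 — |x − y|_7 = 7^{-3} = 1/343.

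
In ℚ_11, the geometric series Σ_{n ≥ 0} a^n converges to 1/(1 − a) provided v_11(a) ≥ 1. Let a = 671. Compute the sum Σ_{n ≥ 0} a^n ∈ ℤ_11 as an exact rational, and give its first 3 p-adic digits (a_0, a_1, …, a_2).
Σ a^n = 1/(1 − a) = -1/670;  first 3 digits = (1, 6, 8)

v_11(a) = 1 ≥ 1, so the series converges in ℤ_11 to 1/(1 − a) = 1/(1 − 671) = -1/670. Expand this rational in ℤ_11: compute digits iteratively via d_i = x_i mod 11, x_{i+1} = (x_i − d_i)/11. The first 3 digits are (1, 6, 8).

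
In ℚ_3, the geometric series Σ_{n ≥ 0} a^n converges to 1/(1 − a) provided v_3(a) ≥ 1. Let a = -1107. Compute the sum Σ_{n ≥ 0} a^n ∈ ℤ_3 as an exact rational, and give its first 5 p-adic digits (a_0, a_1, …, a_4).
Σ a^n = 1/(1 − a) = 1/1108;  first 5 digits = (1, 0, 0, 1, 1)

v_3(a) = 3 ≥ 1, so the series converges in ℤ_3 to 1/(1 − a) = 1/(1 − (-1107)) = 1/1108. Expand this rational in ℤ_3: compute digits iteratively via d_i = x_i mod 3, x_{i+1} = (x_i − d_i)/3. The first 5 digits are (1, 0, 0, 1, 1).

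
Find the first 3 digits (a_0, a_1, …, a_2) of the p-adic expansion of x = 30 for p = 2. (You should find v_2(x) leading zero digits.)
(a_0, …, a_2) = (0, 1, 1)

v_2(30) = 1, so a_0 = ... = a_0 = 0. Factor out: x = 2^1 · u with u = 15 a unit in ℤ_2. Expand u iteratively via a_{v+i} = u_i mod 2, u_{i+1} = (u_i − a_{v+i})/2:
  u_0 = 15;  a_1 = 1;  u_1 = (u_0 − 1)/2 = 7
  u_1 = 7;  a_2 = 1;  u_2 = (u_1 − 1)/2 = 3
Digits: (0, 1, 1).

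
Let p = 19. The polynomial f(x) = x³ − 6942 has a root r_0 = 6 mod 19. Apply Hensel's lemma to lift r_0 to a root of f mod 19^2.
r_1 = 329 (mod 361)

Hensel: r_{i+1} = r_i − f(r_i)/f′(r_i) mod 19^{i+2}, where f′(x) = 3x². Iterate:
  r_0 = 6 (mod 19)
  r_1 = 329 (mod 361)
Final: r = 329 with f(r) ≡ 0 mod 19^2.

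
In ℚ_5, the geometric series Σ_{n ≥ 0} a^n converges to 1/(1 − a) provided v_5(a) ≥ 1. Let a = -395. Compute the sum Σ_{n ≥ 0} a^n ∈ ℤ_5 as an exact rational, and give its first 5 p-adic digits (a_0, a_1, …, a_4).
Σ a^n = 1/(1 − a) = 1/396;  first 5 digits = (1, 1, 0, 1, 2)

v_5(a) = 1 ≥ 1, so the series converges in ℤ_5 to 1/(1 − a) = 1/(1 − (-395)) = 1/396. Expand this rational in ℤ_5: compute digits iteratively via d_i = x_i mod 5, x_{i+1} = (x_i − d_i)/5. The first 5 digits are (1, 1, 0, 1, 2).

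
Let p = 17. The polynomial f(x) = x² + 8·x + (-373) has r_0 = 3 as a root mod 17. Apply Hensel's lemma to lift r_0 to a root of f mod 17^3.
r_2 = 3165 (mod 4913)

Hensel: r_{i+1} = r_i − f(r_i)·(f′(r_i))^{-1} mod 17^{i+2}, f′(x) = 2x + 8. Iterate:
  r_0 = 3 (mod 17)
  r_1 = 275 (mod 289)
  r_2 = 3165 (mod 4913)
Final: r = 3165 satisfies f(r) ≡ 0 mod 17^3.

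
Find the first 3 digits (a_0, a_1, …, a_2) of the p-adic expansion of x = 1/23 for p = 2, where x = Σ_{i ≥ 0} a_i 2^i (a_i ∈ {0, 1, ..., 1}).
(a_0, …, a_2) = (1, 1, 1)

v_2(1/23) = 0 (numerator and denominator both coprime to 2), so x ∈ ℤ_2^×. Compute digits iteratively via a_i = x_i mod 2, x_{i+1} = (x_i − a_i)/2, with x_0 = x:
  x_0 = 1/23;  a_0 = 1;  x_1 = (x_0 − 1)/2 = -11/23
  x_1 = -11/23;  a_1 = 1;  x_2 = (x_1 − 1)/2 = -17/23
  x_2 = -17/23;  a_2 = 1;  x_3 = (x_2 − 1)/2 = -20/23
Digits: (1, 1, 1).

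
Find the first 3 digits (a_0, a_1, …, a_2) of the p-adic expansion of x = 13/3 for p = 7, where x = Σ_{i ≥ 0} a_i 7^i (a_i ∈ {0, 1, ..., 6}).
(a_0, …, a_2) = (2, 5, 4)

v_7(13/3) = 0 (numerator and denominator both coprime to 7), so x ∈ ℤ_7^×. Compute digits iteratively via a_i = x_i mod 7, x_{i+1} = (x_i − a_i)/7, with x_0 = x:
  x_0 = 13/3;  a_0 = 2;  x_1 = (x_0 − 2)/7 = 1/3
  x_1 = 1/3;  a_1 = 5;  x_2 = (x_1 − 5)/7 = -2/3
  x_2 = -2/3;  a_2 = 4;  x_3 = (x_2 − 4)/7 = -2/3
Digits: (2, 5, 4).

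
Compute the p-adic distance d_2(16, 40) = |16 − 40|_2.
d_2(16, 40) = 1/8

Step 1 — x − y = 16 − 40 = -24. Step 2 — v_2(-24) = 3 (factor: -24 = −(2^3 · 3); the sign does not affect v_p). Step 3 — |x − y|_2 = 2^{-3} = 1/8.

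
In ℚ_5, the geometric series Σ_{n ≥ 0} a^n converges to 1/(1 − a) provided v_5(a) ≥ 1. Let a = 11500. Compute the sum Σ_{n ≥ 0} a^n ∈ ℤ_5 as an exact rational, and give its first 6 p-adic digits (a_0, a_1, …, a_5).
Σ a^n = 1/(1 − a) = -1/11499;  first 6 digits = (1, 0, 0, 2, 3, 3)

v_5(a) = 3 ≥ 1, so the series converges in ℤ_5 to 1/(1 − a) = 1/(1 − 11500) = -1/11499. Expand this rational in ℤ_5: compute digits iteratively via d_i = x_i mod 5, x_{i+1} = (x_i − d_i)/5. The first 6 digits are (1, 0, 0, 2, 3, 3).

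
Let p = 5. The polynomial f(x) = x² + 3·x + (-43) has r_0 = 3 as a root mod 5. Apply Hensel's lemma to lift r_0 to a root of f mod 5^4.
r_3 = 353 (mod 625)

Hensel: r_{i+1} = r_i − f(r_i)·(f′(r_i))^{-1} mod 5^{i+2}, f′(x) = 2x + 3. Iterate:
  r_0 = 3 (mod 5)
  r_1 = 3 (mod 25)
  r_2 = 103 (mod 125)
  r_3 = 353 (mod 625)
Final: r = 353 satisfies f(r) ≡ 0 mod 5^4.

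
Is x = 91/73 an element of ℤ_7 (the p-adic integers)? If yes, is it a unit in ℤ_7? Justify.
x ∈ ℤ_7 but not a unit; v_7(x) = 1 > 0

ℤ_7 = {x ∈ ℚ_7 : v_7(x) ≥ 0} and ℤ_7^× = {x ∈ ℤ_7 : v_7(x) = 0}. Here v_7(91/73) = v_7(num) − v_7(den) = 1; compare against these criteria.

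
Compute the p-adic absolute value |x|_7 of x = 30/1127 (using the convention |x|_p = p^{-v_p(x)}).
|30/1127|_7 = 49

Step 1 — compute v_7(x) by factoring powers of 7 out of the numerator and denominator: v_7(30/1127) = -2. Step 2 — apply |x|_p = p^{-v_p(x)} = 7^{2} = 49.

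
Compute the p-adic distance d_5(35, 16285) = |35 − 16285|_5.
d_5(35, 16285) = 1/625

Step 1 — x − y = 35 − 16285 = -16250. Step 2 — v_5(-16250) = 4 (factor: -16250 = −(5^4 · 26); the sign does not affect v_p). Step 3 — |x − y|_5 = 5^{-4} = 1/625.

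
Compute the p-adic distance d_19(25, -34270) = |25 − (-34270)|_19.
d_19(25, -34270) = 1/6859

Step 1 — x − y = 25 − (-34270) = 34295. Step 2 — v_19(34295) = 3 (factor: 34295 = (19^3 · 5); the sign does not affect v_p). Step 3 — |x − y|_19 = 19^{-3} = 1/6859.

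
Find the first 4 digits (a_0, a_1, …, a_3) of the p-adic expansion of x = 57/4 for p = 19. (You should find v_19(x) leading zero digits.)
(a_0, …, a_3) = (0, 15, 4, 14)

v_19(57/4) = 1, so a_0 = ... = a_0 = 0. Factor out: x = 19^1 · u with u = 3/4 a unit in ℤ_19. Expand u iteratively via a_{v+i} = u_i mod 19, u_{i+1} = (u_i − a_{v+i})/19:
  u_0 = 3/4;  a_1 = 15;  u_1 = (u_0 − 15)/19 = -3/4
  u_1 = -3/4;  a_2 = 4;  u_2 = (u_1 − 4)/19 = -1/4
  u_2 = -1/4;  a_3 = 14;  u_3 = (u_2 − 14)/19 = -3/4
Digits: (0, 15, 4, 14).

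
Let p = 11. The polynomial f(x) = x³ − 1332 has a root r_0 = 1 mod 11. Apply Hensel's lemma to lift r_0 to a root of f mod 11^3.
r_2 = 1 (mod 1331)

Hensel: r_{i+1} = r_i − f(r_i)/f′(r_i) mod 11^{i+2}, where f′(x) = 3x². Iterate:
  r_0 = 1 (mod 11)
  r_1 = 1 (mod 121)
  r_2 = 1 (mod 1331)
Final: r = 1 with f(r) ≡ 0 mod 11^3.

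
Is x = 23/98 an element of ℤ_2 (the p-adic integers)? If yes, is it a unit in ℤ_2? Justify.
x ∉ ℤ_2 (v_2(x) = -1 < 0)

ℤ_2 = {x ∈ ℚ_2 : v_2(x) ≥ 0} and ℤ_2^× = {x ∈ ℤ_2 : v_2(x) = 0}. Here v_2(23/98) = v_2(num) − v_2(den) = -1; compare against these criteria.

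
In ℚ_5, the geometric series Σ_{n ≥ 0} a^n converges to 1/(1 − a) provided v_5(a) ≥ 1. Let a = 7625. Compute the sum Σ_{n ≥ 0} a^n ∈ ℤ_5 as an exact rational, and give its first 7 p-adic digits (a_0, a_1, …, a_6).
Σ a^n = 1/(1 − a) = -1/7624;  first 7 digits = (1, 0, 0, 1, 2, 2, 1)

v_5(a) = 3 ≥ 1, so the series converges in ℤ_5 to 1/(1 − a) = 1/(1 − 7625) = -1/7624. Expand this rational in ℤ_5: compute digits iteratively via d_i = x_i mod 5, x_{i+1} = (x_i − d_i)/5. The first 7 digits are (1, 0, 0, 1, 2, 2, 1).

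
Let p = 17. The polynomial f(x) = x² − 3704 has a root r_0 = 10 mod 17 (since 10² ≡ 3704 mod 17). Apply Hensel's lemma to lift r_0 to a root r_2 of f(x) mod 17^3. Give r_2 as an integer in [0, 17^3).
r_2 = 2271 (mod 4913)

Hensel's recurrence: r_{i+1} = r_i − f(r_i)·(f′(r_i))^{-1} mod 17^{i+2}, with f′(x) = 2x. Iterate:
  r_0 = 10 (mod 17)
  r_1 = 248 (mod 289)
  r_2 = 2271 (mod 4913)
Final: r_2 = 2271, and one checks f(r_2) ≡ 0 mod 17^3.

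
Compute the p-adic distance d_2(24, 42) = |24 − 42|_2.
d_2(24, 42) = 1/2

Step 1 — x − y = 24 − 42 = -18. Step 2 — v_2(-18) = 1 (factor: -18 = −(2^1 · 9); the sign does not affect v_p). Step 3 — |x − y|_2 = 2^{-1} = 1/2.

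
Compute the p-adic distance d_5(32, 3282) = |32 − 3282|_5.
d_5(32, 3282) = 1/125

Step 1 — x − y = 32 − 3282 = -3250. Step 2 — v_5(-3250) = 3 (factor: -3250 = −(5^3 · 26); the sign does not affect v_p). Step 3 — |x − y|_5 = 5^{-3} = 1/125.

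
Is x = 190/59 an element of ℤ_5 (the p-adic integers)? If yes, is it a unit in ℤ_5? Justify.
x ∈ ℤ_5 but not a unit; v_5(x) = 1 > 0

ℤ_5 = {x ∈ ℚ_5 : v_5(x) ≥ 0} and ℤ_5^× = {x ∈ ℤ_5 : v_5(x) = 0}. Here v_5(190/59) = v_5(num) − v_5(den) = 1; compare against these criteria.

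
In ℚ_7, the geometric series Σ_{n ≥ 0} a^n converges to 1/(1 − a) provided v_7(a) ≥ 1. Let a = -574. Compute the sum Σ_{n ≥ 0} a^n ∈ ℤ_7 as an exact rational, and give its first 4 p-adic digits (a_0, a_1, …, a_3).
Σ a^n = 1/(1 − a) = 1/575;  first 4 digits = (1, 2, 6, 0)

v_7(a) = 1 ≥ 1, so the series converges in ℤ_7 to 1/(1 − a) = 1/(1 − (-574)) = 1/575. Expand this rational in ℤ_7: compute digits iteratively via d_i = x_i mod 7, x_{i+1} = (x_i − d_i)/7. The first 4 digits are (1, 2, 6, 0).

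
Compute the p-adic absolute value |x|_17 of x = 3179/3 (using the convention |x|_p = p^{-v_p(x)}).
|3179/3|_17 = 1/289

Step 1 — compute v_17(x) by factoring powers of 17 out of the numerator and denominator: v_17(3179/3) = 2. Step 2 — apply |x|_p = p^{-v_p(x)} = 17^{-2} = 1/289.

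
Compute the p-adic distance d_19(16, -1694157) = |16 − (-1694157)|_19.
d_19(16, -1694157) = 1/130321

Step 1 — x − y = 16 − (-1694157) = 1694173. Step 2 — v_19(1694173) = 4 (factor: 1694173 = (19^4 · 13); the sign does not affect v_p). Step 3 — |x − y|_19 = 19^{-4} = 1/130321.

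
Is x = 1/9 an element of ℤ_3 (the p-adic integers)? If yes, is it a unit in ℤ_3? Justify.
x ∉ ℤ_3 (v_3(x) = -2 < 0)

ℤ_3 = {x ∈ ℚ_3 : v_3(x) ≥ 0} and ℤ_3^× = {x ∈ ℤ_3 : v_3(x) = 0}. Here v_3(1/9) = v_3(num) − v_3(den) = -2; compare against these criteria.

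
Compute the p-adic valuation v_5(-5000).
v_5(-5000) = 4

v_5(n) is the largest exponent k such that 5^k divides n. Factor out: -5000 = -5^4 · 8. (Sign doesn't affect v_p.) So v_5(-5000) = 4.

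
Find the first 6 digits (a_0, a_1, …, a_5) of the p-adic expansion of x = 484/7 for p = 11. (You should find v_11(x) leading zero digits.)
(a_0, …, a_5) = (0, 0, 10, 7, 4, 9)

v_11(484/7) = 2, so a_0 = ... = a_1 = 0. Factor out: x = 11^2 · u with u = 4/7 a unit in ℤ_11. Expand u iteratively via a_{v+i} = u_i mod 11, u_{i+1} = (u_i − a_{v+i})/11:
  u_0 = 4/7;  a_2 = 10;  u_1 = (u_0 − 10)/11 = -6/7
  u_1 = -6/7;  a_3 = 7;  u_2 = (u_1 − 7)/11 = -5/7
  u_2 = -5/7;  a_4 = 4;  u_3 = (u_2 − 4)/11 = -3/7
  u_3 = -3/7;  a_5 = 9;  u_4 = (u_3 − 9)/11 = -6/7
Digits: (0, 0, 10, 7, 4, 9).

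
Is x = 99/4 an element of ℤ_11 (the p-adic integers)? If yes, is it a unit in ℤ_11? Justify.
x ∈ ℤ_11 but not a unit; v_11(x) = 1 > 0

ℤ_11 = {x ∈ ℚ_11 : v_11(x) ≥ 0} and ℤ_11^× = {x ∈ ℤ_11 : v_11(x) = 0}. Here v_11(99/4) = v_11(num) − v_11(den) = 1; compare against these criteria.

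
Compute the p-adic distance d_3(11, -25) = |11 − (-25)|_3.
d_3(11, -25) = 1/9

Step 1 — x − y = 11 − (-25) = 36. Step 2 — v_3(36) = 2 (factor: 36 = (3^2 · 4); the sign does not affect v_p). Step 3 — |x − y|_3 = 3^{-2} = 1/9.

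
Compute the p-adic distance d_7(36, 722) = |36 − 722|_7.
d_7(36, 722) = 1/343

Step 1 — x − y = 36 − 722 = -686. Step 2 — v_7(-686) = 3 (factor: -686 = −(7^3 · 2); the sign does not affect v_p). Step 3 — |x − y|_7 = 7^{-3} = 1/343.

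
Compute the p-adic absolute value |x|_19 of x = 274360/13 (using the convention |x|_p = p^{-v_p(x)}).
|274360/13|_19 = 1/6859

Step 1 — compute v_19(x) by factoring powers of 19 out of the numerator and denominator: v_19(274360/13) = 3. Step 2 — apply |x|_p = p^{-v_p(x)} = 19^{-3} = 1/6859.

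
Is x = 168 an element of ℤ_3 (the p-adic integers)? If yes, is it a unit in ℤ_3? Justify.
x ∈ ℤ_3 but not a unit; v_3(x) = 1 > 0

ℤ_3 = {x ∈ ℚ_3 : v_3(x) ≥ 0} and ℤ_3^× = {x ∈ ℤ_3 : v_3(x) = 0}. Here v_3(168) = v_3(num) − v_3(den) = 1; compare against these criteria.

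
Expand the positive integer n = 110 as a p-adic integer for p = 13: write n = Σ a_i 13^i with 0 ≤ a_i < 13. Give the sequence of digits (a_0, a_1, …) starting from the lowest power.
(a_0, a_1, …) = (6, 8)

Repeated division by 13 gives the digits low-to-high: 110 = 6 + 8·13^1. Digit sequence: (6, 8).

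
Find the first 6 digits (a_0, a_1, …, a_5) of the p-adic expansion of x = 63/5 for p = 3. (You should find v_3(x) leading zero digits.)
(a_0, …, a_5) = (0, 0, 2, 1, 2, 1)

v_3(63/5) = 2, so a_0 = ... = a_1 = 0. Factor out: x = 3^2 · u with u = 7/5 a unit in ℤ_3. Expand u iteratively via a_{v+i} = u_i mod 3, u_{i+1} = (u_i − a_{v+i})/3:
  u_0 = 7/5;  a_2 = 2;  u_1 = (u_0 − 2)/3 = -1/5
  u_1 = -1/5;  a_3 = 1;  u_2 = (u_1 − 1)/3 = -2/5
  u_2 = -2/5;  a_4 = 2;  u_3 = (u_2 − 2)/3 = -4/5
  u_3 = -4/5;  a_5 = 1;  u_4 = (u_3 − 1)/3 = -3/5
Digits: (0, 0, 2, 1, 2, 1).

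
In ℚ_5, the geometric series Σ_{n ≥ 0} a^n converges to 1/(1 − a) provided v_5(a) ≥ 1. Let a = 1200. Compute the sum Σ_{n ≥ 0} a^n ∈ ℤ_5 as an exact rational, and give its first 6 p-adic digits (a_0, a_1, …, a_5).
Σ a^n = 1/(1 − a) = -1/1199;  first 6 digits = (1, 0, 3, 4, 0, 1)

v_5(a) = 2 ≥ 1, so the series converges in ℤ_5 to 1/(1 − a) = 1/(1 − 1200) = -1/1199. Expand this rational in ℤ_5: compute digits iteratively via d_i = x_i mod 5, x_{i+1} = (x_i − d_i)/5. The first 6 digits are (1, 0, 3, 4, 0, 1).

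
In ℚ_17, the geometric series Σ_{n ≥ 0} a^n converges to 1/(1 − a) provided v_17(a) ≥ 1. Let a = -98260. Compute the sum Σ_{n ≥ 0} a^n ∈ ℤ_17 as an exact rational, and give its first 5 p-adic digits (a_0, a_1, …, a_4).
Σ a^n = 1/(1 − a) = 1/98261;  first 5 digits = (1, 0, 0, 14, 15)

v_17(a) = 3 ≥ 1, so the series converges in ℤ_17 to 1/(1 − a) = 1/(1 − (-98260)) = 1/98261. Expand this rational in ℤ_17: compute digits iteratively via d_i = x_i mod 17, x_{i+1} = (x_i − d_i)/17. The first 5 digits are (1, 0, 0, 14, 15).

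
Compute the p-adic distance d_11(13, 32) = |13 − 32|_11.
d_11(13, 32) = 1

Step 1 — x − y = 13 − 32 = -19. Step 2 — v_11(-19) = 0 (factor: -19 = −(11^0 · 19); the sign does not affect v_p). Step 3 — |x − y|_11 = 11^{0} = 1.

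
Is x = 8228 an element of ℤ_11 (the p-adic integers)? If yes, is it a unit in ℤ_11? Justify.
x ∈ ℤ_11 but not a unit; v_11(x) = 2 > 0

ℤ_11 = {x ∈ ℚ_11 : v_11(x) ≥ 0} and ℤ_11^× = {x ∈ ℤ_11 : v_11(x) = 0}. Here v_11(8228) = v_11(num) − v_11(den) = 2; compare against these criteria.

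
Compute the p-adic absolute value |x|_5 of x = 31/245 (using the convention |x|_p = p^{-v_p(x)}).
|31/245|_5 = 5

Step 1 — compute v_5(x) by factoring powers of 5 out of the numerator and denominator: v_5(31/245) = -1. Step 2 — apply |x|_p = p^{-v_p(x)} = 5^{1} = 5.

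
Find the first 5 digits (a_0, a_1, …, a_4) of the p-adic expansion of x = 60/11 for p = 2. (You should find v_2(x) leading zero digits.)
(a_0, …, a_4) = (0, 0, 1, 0, 1)

v_2(60/11) = 2, so a_0 = ... = a_1 = 0. Factor out: x = 2^2 · u with u = 15/11 a unit in ℤ_2. Expand u iteratively via a_{v+i} = u_i mod 2, u_{i+1} = (u_i − a_{v+i})/2:
  u_0 = 15/11;  a_2 = 1;  u_1 = (u_0 − 1)/2 = 2/11
  u_1 = 2/11;  a_3 = 0;  u_2 = (u_1 − 0)/2 = 1/11
  u_2 = 1/11;  a_4 = 1;  u_3 = (u_2 − 1)/2 = -5/11
Digits: (0, 0, 1, 0, 1).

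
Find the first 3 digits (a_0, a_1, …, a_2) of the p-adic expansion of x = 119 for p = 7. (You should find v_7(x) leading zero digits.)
(a_0, …, a_2) = (0, 3, 2)

v_7(119) = 1, so a_0 = ... = a_0 = 0. Factor out: x = 7^1 · u with u = 17 a unit in ℤ_7. Expand u iteratively via a_{v+i} = u_i mod 7, u_{i+1} = (u_i − a_{v+i})/7:
  u_0 = 17;  a_1 = 3;  u_1 = (u_0 − 3)/7 = 2
  u_1 = 2;  a_2 = 2;  u_2 = (u_1 − 2)/7 = 0
Digits: (0, 3, 2).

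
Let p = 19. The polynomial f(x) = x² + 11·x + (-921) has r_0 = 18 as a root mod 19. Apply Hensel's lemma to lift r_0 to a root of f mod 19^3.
r_2 = 3552 (mod 6859)

Hensel: r_{i+1} = r_i − f(r_i)·(f′(r_i))^{-1} mod 19^{i+2}, f′(x) = 2x + 11. Iterate:
  r_0 = 18 (mod 19)
  r_1 = 303 (mod 361)
  r_2 = 3552 (mod 6859)
Final: r = 3552 satisfies f(r) ≡ 0 mod 19^3.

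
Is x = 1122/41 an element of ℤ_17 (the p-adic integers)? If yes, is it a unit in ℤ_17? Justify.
x ∈ ℤ_17 but not a unit; v_17(x) = 1 > 0

ℤ_17 = {x ∈ ℚ_17 : v_17(x) ≥ 0} and ℤ_17^× = {x ∈ ℤ_17 : v_17(x) = 0}. Here v_17(1122/41) = v_17(num) − v_17(den) = 1; compare against these criteria.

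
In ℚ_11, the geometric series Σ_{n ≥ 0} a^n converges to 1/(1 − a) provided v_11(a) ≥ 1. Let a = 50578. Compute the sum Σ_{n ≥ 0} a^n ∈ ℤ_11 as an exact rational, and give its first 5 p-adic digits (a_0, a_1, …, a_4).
Σ a^n = 1/(1 − a) = -1/50577;  first 5 digits = (1, 0, 0, 5, 3)

v_11(a) = 3 ≥ 1, so the series converges in ℤ_11 to 1/(1 − a) = 1/(1 − 50578) = -1/50577. Expand this rational in ℤ_11: compute digits iteratively via d_i = x_i mod 11, x_{i+1} = (x_i − d_i)/11. The first 5 digits are (1, 0, 0, 5, 3).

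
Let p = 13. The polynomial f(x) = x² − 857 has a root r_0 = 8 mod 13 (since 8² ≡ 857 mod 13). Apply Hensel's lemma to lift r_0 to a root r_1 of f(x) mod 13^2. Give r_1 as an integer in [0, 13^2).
r_1 = 47 (mod 169)

Hensel's recurrence: r_{i+1} = r_i − f(r_i)·(f′(r_i))^{-1} mod 13^{i+2}, with f′(x) = 2x. Iterate:
  r_0 = 8 (mod 13)
  r_1 = 47 (mod 169)
Final: r_1 = 47, and one checks f(r_1) ≡ 0 mod 13^2.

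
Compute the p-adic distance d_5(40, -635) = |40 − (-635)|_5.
d_5(40, -635) = 1/25

Step 1 — x − y = 40 − (-635) = 675. Step 2 — v_5(675) = 2 (factor: 675 = (5^2 · 27); the sign does not affect v_p). Step 3 — |x − y|_5 = 5^{-2} = 1/25.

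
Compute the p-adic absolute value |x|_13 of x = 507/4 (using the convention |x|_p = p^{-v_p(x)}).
|507/4|_13 = 1/169

Step 1 — compute v_13(x) by factoring powers of 13 out of the numerator and denominator: v_13(507/4) = 2. Step 2 — apply |x|_p = p^{-v_p(x)} = 13^{-2} = 1/169.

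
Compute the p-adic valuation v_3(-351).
v_3(-351) = 3

v_3(n) is the largest exponent k such that 3^k divides n. Factor out: -351 = -3^3 · 13. (Sign doesn't affect v_p.) So v_3(-351) = 3.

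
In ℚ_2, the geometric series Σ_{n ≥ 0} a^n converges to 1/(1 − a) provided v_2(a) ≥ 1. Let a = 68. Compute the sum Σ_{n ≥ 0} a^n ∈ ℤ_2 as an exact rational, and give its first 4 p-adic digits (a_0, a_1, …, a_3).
Σ a^n = 1/(1 − a) = -1/67;  first 4 digits = (1, 0, 1, 0)

v_2(a) = 2 ≥ 1, so the series converges in ℤ_2 to 1/(1 − a) = 1/(1 − 68) = -1/67. Expand this rational in ℤ_2: compute digits iteratively via d_i = x_i mod 2, x_{i+1} = (x_i − d_i)/2. The first 4 digits are (1, 0, 1, 0).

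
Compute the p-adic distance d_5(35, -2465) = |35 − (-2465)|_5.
d_5(35, -2465) = 1/625

Step 1 — x − y = 35 − (-2465) = 2500. Step 2 — v_5(2500) = 4 (factor: 2500 = (5^4 · 4); the sign does not affect v_p). Step 3 — |x − y|_5 = 5^{-4} = 1/625.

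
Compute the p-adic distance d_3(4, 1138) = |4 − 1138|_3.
d_3(4, 1138) = 1/81

Step 1 — x − y = 4 − 1138 = -1134. Step 2 — v_3(-1134) = 4 (factor: -1134 = −(3^4 · 14); the sign does not affect v_p). Step 3 — |x − y|_3 = 3^{-4} = 1/81.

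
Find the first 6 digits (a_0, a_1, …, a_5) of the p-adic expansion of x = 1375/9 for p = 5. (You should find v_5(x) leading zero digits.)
(a_0, …, a_5) = (0, 0, 0, 4, 0, 1)

v_5(1375/9) = 3, so a_0 = ... = a_2 = 0. Factor out: x = 5^3 · u with u = 11/9 a unit in ℤ_5. Expand u iteratively via a_{v+i} = u_i mod 5, u_{i+1} = (u_i − a_{v+i})/5:
  u_0 = 11/9;  a_3 = 4;  u_1 = (u_0 − 4)/5 = -5/9
  u_1 = -5/9;  a_4 = 0;  u_2 = (u_1 − 0)/5 = -1/9
  u_2 = -1/9;  a_5 = 1;  u_3 = (u_2 − 1)/5 = -2/9
Digits: (0, 0, 0, 4, 0, 1).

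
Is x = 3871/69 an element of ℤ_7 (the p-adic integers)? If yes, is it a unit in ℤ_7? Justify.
x ∈ ℤ_7 but not a unit; v_7(x) = 2 > 0

ℤ_7 = {x ∈ ℚ_7 : v_7(x) ≥ 0} and ℤ_7^× = {x ∈ ℤ_7 : v_7(x) = 0}. Here v_7(3871/69) = v_7(num) − v_7(den) = 2; compare against these criteria.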